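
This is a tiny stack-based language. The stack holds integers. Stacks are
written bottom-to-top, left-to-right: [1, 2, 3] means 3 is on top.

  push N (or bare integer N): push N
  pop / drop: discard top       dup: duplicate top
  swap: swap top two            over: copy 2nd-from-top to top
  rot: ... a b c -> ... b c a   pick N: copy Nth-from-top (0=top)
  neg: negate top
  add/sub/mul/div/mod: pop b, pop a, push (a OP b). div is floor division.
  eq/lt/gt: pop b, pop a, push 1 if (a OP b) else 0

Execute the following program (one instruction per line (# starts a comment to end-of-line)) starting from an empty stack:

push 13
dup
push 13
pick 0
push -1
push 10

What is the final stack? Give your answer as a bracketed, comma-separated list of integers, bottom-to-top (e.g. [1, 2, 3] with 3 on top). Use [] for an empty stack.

Answer: [13, 13, 13, 13, -1, 10]

Derivation:
After 'push 13': [13]
After 'dup': [13, 13]
After 'push 13': [13, 13, 13]
After 'pick 0': [13, 13, 13, 13]
After 'push -1': [13, 13, 13, 13, -1]
After 'push 10': [13, 13, 13, 13, -1, 10]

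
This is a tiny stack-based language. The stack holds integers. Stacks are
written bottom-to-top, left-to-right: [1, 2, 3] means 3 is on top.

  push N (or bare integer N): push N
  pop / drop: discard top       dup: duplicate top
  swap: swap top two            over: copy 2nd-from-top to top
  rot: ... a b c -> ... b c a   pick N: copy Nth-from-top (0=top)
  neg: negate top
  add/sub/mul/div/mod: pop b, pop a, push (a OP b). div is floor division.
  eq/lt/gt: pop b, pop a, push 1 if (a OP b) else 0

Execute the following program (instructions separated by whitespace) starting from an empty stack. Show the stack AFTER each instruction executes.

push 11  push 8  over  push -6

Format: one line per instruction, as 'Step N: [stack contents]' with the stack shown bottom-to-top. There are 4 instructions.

Step 1: [11]
Step 2: [11, 8]
Step 3: [11, 8, 11]
Step 4: [11, 8, 11, -6]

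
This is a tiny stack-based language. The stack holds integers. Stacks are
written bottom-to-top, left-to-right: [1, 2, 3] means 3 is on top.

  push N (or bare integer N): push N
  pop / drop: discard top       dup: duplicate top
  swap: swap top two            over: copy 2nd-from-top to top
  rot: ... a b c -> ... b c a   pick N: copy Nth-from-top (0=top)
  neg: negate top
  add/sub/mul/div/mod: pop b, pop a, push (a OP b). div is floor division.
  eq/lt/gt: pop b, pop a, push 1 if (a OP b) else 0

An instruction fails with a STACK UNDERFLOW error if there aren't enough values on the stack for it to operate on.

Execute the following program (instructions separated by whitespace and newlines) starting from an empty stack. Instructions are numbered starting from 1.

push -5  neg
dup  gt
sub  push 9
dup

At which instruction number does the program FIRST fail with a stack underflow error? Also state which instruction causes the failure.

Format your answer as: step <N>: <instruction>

Answer: step 5: sub

Derivation:
Step 1 ('push -5'): stack = [-5], depth = 1
Step 2 ('neg'): stack = [5], depth = 1
Step 3 ('dup'): stack = [5, 5], depth = 2
Step 4 ('gt'): stack = [0], depth = 1
Step 5 ('sub'): needs 2 value(s) but depth is 1 — STACK UNDERFLOW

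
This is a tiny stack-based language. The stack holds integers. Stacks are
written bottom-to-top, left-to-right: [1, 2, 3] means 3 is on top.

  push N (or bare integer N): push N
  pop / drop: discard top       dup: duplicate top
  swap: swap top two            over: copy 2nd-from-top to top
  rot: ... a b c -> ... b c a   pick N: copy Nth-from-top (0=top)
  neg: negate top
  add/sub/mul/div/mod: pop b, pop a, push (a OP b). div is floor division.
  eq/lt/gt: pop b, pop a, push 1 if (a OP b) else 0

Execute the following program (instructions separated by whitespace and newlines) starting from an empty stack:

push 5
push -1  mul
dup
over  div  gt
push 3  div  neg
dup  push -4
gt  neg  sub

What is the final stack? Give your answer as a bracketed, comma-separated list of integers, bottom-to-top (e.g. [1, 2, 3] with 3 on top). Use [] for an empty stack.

Answer: [1]

Derivation:
After 'push 5': [5]
After 'push -1': [5, -1]
After 'mul': [-5]
After 'dup': [-5, -5]
After 'over': [-5, -5, -5]
After 'div': [-5, 1]
After 'gt': [0]
After 'push 3': [0, 3]
After 'div': [0]
After 'neg': [0]
After 'dup': [0, 0]
After 'push -4': [0, 0, -4]
After 'gt': [0, 1]
After 'neg': [0, -1]
After 'sub': [1]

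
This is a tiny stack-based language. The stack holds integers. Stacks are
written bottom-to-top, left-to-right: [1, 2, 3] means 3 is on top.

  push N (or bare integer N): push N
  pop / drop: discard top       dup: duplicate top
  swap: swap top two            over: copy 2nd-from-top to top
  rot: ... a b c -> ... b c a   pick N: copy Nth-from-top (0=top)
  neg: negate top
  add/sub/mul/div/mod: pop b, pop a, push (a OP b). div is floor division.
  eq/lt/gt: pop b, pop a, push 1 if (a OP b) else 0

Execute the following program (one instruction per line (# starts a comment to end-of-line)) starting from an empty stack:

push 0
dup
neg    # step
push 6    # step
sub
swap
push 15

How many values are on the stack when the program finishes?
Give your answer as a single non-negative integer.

After 'push 0': stack = [0] (depth 1)
After 'dup': stack = [0, 0] (depth 2)
After 'neg': stack = [0, 0] (depth 2)
After 'push 6': stack = [0, 0, 6] (depth 3)
After 'sub': stack = [0, -6] (depth 2)
After 'swap': stack = [-6, 0] (depth 2)
After 'push 15': stack = [-6, 0, 15] (depth 3)

Answer: 3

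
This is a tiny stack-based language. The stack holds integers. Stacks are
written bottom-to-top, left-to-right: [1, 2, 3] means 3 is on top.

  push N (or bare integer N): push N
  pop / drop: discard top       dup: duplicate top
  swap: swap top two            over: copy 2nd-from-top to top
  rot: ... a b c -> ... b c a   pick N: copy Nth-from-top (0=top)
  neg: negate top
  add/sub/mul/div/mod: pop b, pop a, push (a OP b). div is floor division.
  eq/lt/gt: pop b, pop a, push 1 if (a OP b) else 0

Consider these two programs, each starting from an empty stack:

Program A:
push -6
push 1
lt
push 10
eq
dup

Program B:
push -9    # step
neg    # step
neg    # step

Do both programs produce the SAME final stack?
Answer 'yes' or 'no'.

Program A trace:
  After 'push -6': [-6]
  After 'push 1': [-6, 1]
  After 'lt': [1]
  After 'push 10': [1, 10]
  After 'eq': [0]
  After 'dup': [0, 0]
Program A final stack: [0, 0]

Program B trace:
  After 'push -9': [-9]
  After 'neg': [9]
  After 'neg': [-9]
Program B final stack: [-9]
Same: no

Answer: no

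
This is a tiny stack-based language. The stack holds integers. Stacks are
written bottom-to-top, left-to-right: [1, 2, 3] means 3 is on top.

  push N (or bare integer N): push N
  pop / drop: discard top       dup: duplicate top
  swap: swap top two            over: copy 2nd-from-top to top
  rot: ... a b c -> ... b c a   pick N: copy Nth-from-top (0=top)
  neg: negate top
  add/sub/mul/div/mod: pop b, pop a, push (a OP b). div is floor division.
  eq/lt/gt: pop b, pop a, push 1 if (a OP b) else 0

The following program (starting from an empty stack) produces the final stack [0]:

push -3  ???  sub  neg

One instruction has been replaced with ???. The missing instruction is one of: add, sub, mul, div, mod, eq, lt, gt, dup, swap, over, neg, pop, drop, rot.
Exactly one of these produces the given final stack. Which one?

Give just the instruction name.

Stack before ???: [-3]
Stack after ???:  [-3, -3]
The instruction that transforms [-3] -> [-3, -3] is: dup

Answer: dup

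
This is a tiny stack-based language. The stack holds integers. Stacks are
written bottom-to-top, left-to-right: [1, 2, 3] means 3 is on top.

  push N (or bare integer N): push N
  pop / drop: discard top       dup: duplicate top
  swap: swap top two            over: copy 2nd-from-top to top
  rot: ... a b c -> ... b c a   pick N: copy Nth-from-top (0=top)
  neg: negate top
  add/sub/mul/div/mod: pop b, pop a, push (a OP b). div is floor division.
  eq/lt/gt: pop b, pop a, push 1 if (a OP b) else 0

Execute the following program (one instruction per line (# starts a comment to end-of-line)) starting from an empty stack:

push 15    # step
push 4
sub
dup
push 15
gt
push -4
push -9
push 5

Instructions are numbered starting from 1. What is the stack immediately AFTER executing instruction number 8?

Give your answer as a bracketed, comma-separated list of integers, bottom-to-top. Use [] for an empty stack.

Step 1 ('push 15'): [15]
Step 2 ('push 4'): [15, 4]
Step 3 ('sub'): [11]
Step 4 ('dup'): [11, 11]
Step 5 ('push 15'): [11, 11, 15]
Step 6 ('gt'): [11, 0]
Step 7 ('push -4'): [11, 0, -4]
Step 8 ('push -9'): [11, 0, -4, -9]

Answer: [11, 0, -4, -9]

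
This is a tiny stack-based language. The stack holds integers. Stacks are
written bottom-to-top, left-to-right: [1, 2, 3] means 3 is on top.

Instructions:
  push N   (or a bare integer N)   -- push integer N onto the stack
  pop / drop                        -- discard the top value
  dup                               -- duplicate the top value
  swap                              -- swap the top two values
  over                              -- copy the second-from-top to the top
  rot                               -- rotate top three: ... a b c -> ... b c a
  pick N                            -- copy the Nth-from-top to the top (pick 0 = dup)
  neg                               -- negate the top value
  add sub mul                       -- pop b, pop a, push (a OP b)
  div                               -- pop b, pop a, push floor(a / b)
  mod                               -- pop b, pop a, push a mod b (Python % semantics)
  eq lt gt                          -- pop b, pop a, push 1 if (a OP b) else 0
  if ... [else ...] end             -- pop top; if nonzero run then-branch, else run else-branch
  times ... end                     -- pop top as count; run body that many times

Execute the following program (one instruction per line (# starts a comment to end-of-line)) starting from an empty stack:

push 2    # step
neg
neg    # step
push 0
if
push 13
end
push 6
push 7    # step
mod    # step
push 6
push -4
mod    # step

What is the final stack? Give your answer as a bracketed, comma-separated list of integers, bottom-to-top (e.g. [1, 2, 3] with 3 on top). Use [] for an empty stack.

Answer: [2, 6, -2]

Derivation:
After 'push 2': [2]
After 'neg': [-2]
After 'neg': [2]
After 'push 0': [2, 0]
After 'if': [2]
After 'push 6': [2, 6]
After 'push 7': [2, 6, 7]
After 'mod': [2, 6]
After 'push 6': [2, 6, 6]
After 'push -4': [2, 6, 6, -4]
After 'mod': [2, 6, -2]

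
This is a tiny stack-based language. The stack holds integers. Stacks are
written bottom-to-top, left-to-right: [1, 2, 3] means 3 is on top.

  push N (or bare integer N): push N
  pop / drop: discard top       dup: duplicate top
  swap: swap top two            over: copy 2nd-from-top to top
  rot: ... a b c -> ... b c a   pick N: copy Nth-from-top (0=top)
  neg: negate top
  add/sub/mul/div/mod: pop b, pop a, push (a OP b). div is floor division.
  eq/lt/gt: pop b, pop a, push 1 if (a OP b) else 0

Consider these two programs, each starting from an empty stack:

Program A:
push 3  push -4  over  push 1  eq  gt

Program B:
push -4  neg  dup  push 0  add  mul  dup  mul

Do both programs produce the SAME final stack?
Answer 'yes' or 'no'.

Answer: no

Derivation:
Program A trace:
  After 'push 3': [3]
  After 'push -4': [3, -4]
  After 'over': [3, -4, 3]
  After 'push 1': [3, -4, 3, 1]
  After 'eq': [3, -4, 0]
  After 'gt': [3, 0]
Program A final stack: [3, 0]

Program B trace:
  After 'push -4': [-4]
  After 'neg': [4]
  After 'dup': [4, 4]
  After 'push 0': [4, 4, 0]
  After 'add': [4, 4]
  After 'mul': [16]
  After 'dup': [16, 16]
  After 'mul': [256]
Program B final stack: [256]
Same: no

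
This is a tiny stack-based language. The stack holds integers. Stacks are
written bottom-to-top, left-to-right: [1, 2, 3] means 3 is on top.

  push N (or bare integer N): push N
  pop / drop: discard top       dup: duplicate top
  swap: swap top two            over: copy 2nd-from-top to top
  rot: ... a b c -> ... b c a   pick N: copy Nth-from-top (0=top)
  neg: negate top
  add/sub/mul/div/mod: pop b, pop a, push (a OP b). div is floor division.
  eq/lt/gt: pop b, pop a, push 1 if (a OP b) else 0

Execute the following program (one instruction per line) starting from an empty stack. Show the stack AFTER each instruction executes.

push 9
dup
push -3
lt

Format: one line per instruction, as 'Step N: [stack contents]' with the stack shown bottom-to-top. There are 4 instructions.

Step 1: [9]
Step 2: [9, 9]
Step 3: [9, 9, -3]
Step 4: [9, 0]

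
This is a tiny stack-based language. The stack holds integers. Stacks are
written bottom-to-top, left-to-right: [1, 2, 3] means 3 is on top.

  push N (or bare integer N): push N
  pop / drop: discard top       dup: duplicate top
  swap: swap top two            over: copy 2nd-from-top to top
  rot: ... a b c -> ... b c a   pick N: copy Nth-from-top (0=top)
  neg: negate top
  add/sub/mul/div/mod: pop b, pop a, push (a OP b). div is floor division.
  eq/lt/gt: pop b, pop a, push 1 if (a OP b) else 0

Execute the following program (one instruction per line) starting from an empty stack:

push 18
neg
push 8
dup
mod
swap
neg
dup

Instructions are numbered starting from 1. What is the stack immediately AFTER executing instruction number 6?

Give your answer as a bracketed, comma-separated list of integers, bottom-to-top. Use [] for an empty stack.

Answer: [0, -18]

Derivation:
Step 1 ('push 18'): [18]
Step 2 ('neg'): [-18]
Step 3 ('push 8'): [-18, 8]
Step 4 ('dup'): [-18, 8, 8]
Step 5 ('mod'): [-18, 0]
Step 6 ('swap'): [0, -18]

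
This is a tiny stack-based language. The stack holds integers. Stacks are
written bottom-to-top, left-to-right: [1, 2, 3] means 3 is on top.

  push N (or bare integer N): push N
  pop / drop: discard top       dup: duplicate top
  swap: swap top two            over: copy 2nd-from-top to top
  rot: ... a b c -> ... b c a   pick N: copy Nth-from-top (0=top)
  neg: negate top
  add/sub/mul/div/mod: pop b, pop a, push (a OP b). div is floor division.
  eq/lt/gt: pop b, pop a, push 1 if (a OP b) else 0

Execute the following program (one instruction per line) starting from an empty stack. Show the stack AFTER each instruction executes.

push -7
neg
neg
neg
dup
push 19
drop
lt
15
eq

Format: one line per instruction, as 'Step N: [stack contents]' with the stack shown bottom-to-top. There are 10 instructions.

Step 1: [-7]
Step 2: [7]
Step 3: [-7]
Step 4: [7]
Step 5: [7, 7]
Step 6: [7, 7, 19]
Step 7: [7, 7]
Step 8: [0]
Step 9: [0, 15]
Step 10: [0]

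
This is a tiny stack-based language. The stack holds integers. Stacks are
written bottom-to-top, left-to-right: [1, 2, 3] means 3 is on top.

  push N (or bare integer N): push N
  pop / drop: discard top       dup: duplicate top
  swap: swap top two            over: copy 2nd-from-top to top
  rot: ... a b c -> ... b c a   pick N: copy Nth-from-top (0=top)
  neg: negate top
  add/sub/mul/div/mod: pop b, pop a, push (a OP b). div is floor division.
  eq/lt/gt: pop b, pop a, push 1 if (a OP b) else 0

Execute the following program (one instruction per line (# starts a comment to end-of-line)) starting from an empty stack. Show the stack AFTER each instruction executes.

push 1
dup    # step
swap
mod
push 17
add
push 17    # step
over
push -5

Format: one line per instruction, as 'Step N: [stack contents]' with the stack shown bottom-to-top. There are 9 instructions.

Step 1: [1]
Step 2: [1, 1]
Step 3: [1, 1]
Step 4: [0]
Step 5: [0, 17]
Step 6: [17]
Step 7: [17, 17]
Step 8: [17, 17, 17]
Step 9: [17, 17, 17, -5]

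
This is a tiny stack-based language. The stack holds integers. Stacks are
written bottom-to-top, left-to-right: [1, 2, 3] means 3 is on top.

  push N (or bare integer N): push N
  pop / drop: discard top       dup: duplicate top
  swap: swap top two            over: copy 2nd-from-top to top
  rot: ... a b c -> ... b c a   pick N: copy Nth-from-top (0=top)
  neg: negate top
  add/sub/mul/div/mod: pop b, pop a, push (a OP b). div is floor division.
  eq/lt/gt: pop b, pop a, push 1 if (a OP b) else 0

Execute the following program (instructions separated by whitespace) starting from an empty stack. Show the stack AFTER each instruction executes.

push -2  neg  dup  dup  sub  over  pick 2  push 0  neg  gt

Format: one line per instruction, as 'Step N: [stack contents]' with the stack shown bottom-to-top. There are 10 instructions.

Step 1: [-2]
Step 2: [2]
Step 3: [2, 2]
Step 4: [2, 2, 2]
Step 5: [2, 0]
Step 6: [2, 0, 2]
Step 7: [2, 0, 2, 2]
Step 8: [2, 0, 2, 2, 0]
Step 9: [2, 0, 2, 2, 0]
Step 10: [2, 0, 2, 1]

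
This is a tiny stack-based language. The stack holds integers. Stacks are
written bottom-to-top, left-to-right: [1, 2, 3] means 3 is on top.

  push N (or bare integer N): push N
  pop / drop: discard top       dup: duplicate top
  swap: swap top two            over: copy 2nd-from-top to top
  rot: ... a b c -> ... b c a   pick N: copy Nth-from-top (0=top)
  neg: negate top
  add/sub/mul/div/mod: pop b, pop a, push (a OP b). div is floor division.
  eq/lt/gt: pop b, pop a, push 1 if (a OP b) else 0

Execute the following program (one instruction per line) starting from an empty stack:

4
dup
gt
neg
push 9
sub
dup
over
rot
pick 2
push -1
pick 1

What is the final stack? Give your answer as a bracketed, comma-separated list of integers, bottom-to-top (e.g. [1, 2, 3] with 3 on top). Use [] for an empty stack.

After 'push 4': [4]
After 'dup': [4, 4]
After 'gt': [0]
After 'neg': [0]
After 'push 9': [0, 9]
After 'sub': [-9]
After 'dup': [-9, -9]
After 'over': [-9, -9, -9]
After 'rot': [-9, -9, -9]
After 'pick 2': [-9, -9, -9, -9]
After 'push -1': [-9, -9, -9, -9, -1]
After 'pick 1': [-9, -9, -9, -9, -1, -9]

Answer: [-9, -9, -9, -9, -1, -9]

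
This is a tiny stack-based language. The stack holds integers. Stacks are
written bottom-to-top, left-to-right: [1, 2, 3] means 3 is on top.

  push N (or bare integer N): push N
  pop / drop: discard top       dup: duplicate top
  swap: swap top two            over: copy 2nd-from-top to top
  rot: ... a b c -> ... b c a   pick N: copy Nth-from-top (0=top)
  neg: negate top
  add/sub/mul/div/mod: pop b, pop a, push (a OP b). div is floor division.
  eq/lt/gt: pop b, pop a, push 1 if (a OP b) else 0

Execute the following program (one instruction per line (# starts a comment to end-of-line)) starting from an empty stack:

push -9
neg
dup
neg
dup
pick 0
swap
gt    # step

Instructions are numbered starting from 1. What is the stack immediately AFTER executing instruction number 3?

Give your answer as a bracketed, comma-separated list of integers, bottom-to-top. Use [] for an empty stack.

Step 1 ('push -9'): [-9]
Step 2 ('neg'): [9]
Step 3 ('dup'): [9, 9]

Answer: [9, 9]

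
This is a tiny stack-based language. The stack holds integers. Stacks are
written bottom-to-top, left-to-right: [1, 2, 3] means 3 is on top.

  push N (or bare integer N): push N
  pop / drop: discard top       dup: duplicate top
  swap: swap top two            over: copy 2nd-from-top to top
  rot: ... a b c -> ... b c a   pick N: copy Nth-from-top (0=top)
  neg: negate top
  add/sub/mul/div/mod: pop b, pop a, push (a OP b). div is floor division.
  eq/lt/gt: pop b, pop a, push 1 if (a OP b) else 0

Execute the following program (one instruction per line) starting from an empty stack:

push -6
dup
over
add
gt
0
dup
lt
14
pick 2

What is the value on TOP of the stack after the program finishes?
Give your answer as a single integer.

Answer: 1

Derivation:
After 'push -6': [-6]
After 'dup': [-6, -6]
After 'over': [-6, -6, -6]
After 'add': [-6, -12]
After 'gt': [1]
After 'push 0': [1, 0]
After 'dup': [1, 0, 0]
After 'lt': [1, 0]
After 'push 14': [1, 0, 14]
After 'pick 2': [1, 0, 14, 1]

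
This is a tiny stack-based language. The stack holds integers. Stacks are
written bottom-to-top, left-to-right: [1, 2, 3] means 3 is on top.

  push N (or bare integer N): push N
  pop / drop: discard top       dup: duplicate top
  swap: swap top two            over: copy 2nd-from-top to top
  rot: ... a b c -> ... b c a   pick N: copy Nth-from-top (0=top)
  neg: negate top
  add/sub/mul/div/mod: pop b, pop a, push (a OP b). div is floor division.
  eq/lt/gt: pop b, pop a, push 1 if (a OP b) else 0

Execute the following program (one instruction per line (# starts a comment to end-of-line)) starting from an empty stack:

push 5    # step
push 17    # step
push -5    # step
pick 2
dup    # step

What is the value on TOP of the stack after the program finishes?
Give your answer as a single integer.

After 'push 5': [5]
After 'push 17': [5, 17]
After 'push -5': [5, 17, -5]
After 'pick 2': [5, 17, -5, 5]
After 'dup': [5, 17, -5, 5, 5]

Answer: 5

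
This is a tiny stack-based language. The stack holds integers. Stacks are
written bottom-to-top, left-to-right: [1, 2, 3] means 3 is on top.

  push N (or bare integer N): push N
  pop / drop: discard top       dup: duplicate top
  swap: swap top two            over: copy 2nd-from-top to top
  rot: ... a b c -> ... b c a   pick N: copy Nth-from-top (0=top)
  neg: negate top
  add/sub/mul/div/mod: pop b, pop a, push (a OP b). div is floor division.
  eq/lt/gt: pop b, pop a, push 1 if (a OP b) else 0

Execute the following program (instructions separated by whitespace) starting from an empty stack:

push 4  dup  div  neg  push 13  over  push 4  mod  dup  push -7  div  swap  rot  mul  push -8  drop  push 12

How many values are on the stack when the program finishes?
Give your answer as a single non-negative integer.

After 'push 4': stack = [4] (depth 1)
After 'dup': stack = [4, 4] (depth 2)
After 'div': stack = [1] (depth 1)
After 'neg': stack = [-1] (depth 1)
After 'push 13': stack = [-1, 13] (depth 2)
After 'over': stack = [-1, 13, -1] (depth 3)
After 'push 4': stack = [-1, 13, -1, 4] (depth 4)
After 'mod': stack = [-1, 13, 3] (depth 3)
After 'dup': stack = [-1, 13, 3, 3] (depth 4)
After 'push -7': stack = [-1, 13, 3, 3, -7] (depth 5)
After 'div': stack = [-1, 13, 3, -1] (depth 4)
After 'swap': stack = [-1, 13, -1, 3] (depth 4)
After 'rot': stack = [-1, -1, 3, 13] (depth 4)
After 'mul': stack = [-1, -1, 39] (depth 3)
After 'push -8': stack = [-1, -1, 39, -8] (depth 4)
After 'drop': stack = [-1, -1, 39] (depth 3)
After 'push 12': stack = [-1, -1, 39, 12] (depth 4)

Answer: 4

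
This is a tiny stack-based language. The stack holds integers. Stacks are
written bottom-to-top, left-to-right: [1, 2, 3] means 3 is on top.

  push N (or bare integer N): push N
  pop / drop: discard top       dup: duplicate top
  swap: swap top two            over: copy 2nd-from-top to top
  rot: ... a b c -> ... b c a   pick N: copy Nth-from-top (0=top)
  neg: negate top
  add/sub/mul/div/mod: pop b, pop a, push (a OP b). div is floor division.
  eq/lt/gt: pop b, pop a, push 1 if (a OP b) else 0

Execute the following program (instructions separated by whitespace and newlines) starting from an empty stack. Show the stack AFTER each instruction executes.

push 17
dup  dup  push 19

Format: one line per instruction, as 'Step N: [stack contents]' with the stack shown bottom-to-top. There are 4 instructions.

Step 1: [17]
Step 2: [17, 17]
Step 3: [17, 17, 17]
Step 4: [17, 17, 17, 19]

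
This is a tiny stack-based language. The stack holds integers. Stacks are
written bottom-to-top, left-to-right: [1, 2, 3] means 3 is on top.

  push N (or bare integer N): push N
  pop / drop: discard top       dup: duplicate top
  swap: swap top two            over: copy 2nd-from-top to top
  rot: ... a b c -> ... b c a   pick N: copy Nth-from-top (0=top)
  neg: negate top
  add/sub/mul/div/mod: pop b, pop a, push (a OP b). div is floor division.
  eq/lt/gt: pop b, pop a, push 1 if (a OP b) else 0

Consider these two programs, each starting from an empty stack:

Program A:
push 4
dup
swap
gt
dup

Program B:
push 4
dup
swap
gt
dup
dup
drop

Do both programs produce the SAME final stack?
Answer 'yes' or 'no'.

Program A trace:
  After 'push 4': [4]
  After 'dup': [4, 4]
  After 'swap': [4, 4]
  After 'gt': [0]
  After 'dup': [0, 0]
Program A final stack: [0, 0]

Program B trace:
  After 'push 4': [4]
  After 'dup': [4, 4]
  After 'swap': [4, 4]
  After 'gt': [0]
  After 'dup': [0, 0]
  After 'dup': [0, 0, 0]
  After 'drop': [0, 0]
Program B final stack: [0, 0]
Same: yes

Answer: yes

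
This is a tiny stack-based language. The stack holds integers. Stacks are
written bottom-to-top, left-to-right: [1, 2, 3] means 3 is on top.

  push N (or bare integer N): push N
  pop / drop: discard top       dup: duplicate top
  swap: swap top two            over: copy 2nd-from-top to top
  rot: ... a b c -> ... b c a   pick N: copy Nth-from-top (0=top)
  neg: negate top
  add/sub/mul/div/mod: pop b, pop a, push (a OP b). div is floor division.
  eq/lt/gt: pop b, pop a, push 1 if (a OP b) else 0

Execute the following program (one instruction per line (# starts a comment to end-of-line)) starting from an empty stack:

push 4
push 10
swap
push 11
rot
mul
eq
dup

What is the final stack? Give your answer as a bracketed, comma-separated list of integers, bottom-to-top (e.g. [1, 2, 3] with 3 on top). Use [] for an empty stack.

Answer: [0, 0]

Derivation:
After 'push 4': [4]
After 'push 10': [4, 10]
After 'swap': [10, 4]
After 'push 11': [10, 4, 11]
After 'rot': [4, 11, 10]
After 'mul': [4, 110]
After 'eq': [0]
After 'dup': [0, 0]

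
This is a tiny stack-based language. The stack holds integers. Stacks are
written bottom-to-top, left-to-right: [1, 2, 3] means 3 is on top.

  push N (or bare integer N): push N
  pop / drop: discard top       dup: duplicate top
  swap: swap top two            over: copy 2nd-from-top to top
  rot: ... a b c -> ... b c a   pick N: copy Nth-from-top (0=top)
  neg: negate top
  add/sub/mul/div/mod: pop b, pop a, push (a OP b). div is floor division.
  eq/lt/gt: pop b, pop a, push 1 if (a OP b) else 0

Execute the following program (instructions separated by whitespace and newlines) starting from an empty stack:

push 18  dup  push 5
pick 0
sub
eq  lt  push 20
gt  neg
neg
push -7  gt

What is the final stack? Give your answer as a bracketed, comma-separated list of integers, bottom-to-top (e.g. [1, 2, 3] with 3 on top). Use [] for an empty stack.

After 'push 18': [18]
After 'dup': [18, 18]
After 'push 5': [18, 18, 5]
After 'pick 0': [18, 18, 5, 5]
After 'sub': [18, 18, 0]
After 'eq': [18, 0]
After 'lt': [0]
After 'push 20': [0, 20]
After 'gt': [0]
After 'neg': [0]
After 'neg': [0]
After 'push -7': [0, -7]
After 'gt': [1]

Answer: [1]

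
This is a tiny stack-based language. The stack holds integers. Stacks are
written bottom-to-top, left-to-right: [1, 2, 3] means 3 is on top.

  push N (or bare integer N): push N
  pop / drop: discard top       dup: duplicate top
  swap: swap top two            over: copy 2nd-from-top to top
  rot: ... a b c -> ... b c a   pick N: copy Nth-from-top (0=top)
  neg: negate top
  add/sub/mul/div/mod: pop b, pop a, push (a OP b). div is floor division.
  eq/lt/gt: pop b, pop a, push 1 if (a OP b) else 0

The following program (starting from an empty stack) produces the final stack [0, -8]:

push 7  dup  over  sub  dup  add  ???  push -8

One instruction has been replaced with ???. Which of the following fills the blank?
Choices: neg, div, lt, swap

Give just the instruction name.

Answer: lt

Derivation:
Stack before ???: [7, 0]
Stack after ???:  [0]
Checking each choice:
  neg: produces [7, 0, -8]
  div: division by zero
  lt: MATCH
  swap: produces [0, 7, -8]


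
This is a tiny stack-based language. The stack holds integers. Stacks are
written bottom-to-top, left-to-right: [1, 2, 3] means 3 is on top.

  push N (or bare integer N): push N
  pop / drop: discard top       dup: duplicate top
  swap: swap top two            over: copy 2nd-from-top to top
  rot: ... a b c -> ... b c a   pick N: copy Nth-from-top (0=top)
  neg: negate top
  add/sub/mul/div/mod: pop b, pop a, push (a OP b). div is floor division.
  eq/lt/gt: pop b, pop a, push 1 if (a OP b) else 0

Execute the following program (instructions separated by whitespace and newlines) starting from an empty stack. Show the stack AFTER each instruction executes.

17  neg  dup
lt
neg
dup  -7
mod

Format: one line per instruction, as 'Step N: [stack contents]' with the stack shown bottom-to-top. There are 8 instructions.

Step 1: [17]
Step 2: [-17]
Step 3: [-17, -17]
Step 4: [0]
Step 5: [0]
Step 6: [0, 0]
Step 7: [0, 0, -7]
Step 8: [0, 0]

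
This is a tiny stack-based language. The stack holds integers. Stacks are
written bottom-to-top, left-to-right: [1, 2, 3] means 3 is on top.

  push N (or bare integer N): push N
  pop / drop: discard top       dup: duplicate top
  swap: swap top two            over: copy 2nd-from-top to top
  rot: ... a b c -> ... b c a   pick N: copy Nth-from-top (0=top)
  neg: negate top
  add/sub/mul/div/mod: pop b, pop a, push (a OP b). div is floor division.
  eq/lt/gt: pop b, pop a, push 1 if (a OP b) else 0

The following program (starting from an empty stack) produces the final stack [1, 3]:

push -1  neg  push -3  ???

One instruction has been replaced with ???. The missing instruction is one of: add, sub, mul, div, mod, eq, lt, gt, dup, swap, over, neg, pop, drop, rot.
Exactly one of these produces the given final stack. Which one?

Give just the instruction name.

Stack before ???: [1, -3]
Stack after ???:  [1, 3]
The instruction that transforms [1, -3] -> [1, 3] is: neg

Answer: neg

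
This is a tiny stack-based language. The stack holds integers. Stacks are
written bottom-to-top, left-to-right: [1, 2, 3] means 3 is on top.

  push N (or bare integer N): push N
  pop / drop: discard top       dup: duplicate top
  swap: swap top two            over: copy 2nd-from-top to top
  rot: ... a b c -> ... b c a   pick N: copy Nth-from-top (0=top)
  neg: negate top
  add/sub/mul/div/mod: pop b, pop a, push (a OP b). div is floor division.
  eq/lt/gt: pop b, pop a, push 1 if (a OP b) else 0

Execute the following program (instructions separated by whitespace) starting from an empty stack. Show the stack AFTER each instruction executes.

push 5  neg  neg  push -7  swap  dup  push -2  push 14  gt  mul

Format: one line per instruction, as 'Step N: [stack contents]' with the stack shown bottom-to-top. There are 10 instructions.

Step 1: [5]
Step 2: [-5]
Step 3: [5]
Step 4: [5, -7]
Step 5: [-7, 5]
Step 6: [-7, 5, 5]
Step 7: [-7, 5, 5, -2]
Step 8: [-7, 5, 5, -2, 14]
Step 9: [-7, 5, 5, 0]
Step 10: [-7, 5, 0]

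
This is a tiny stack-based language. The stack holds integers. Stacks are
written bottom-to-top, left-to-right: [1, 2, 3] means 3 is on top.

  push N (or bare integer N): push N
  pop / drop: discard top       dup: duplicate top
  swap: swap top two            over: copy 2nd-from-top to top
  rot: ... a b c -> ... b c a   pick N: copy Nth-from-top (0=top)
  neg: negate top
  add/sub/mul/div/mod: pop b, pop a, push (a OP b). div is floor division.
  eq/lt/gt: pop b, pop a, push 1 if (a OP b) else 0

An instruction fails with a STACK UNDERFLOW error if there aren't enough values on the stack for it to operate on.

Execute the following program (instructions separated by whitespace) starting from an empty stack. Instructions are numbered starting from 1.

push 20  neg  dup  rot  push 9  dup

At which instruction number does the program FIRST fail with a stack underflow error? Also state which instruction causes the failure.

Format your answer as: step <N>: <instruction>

Step 1 ('push 20'): stack = [20], depth = 1
Step 2 ('neg'): stack = [-20], depth = 1
Step 3 ('dup'): stack = [-20, -20], depth = 2
Step 4 ('rot'): needs 3 value(s) but depth is 2 — STACK UNDERFLOW

Answer: step 4: rot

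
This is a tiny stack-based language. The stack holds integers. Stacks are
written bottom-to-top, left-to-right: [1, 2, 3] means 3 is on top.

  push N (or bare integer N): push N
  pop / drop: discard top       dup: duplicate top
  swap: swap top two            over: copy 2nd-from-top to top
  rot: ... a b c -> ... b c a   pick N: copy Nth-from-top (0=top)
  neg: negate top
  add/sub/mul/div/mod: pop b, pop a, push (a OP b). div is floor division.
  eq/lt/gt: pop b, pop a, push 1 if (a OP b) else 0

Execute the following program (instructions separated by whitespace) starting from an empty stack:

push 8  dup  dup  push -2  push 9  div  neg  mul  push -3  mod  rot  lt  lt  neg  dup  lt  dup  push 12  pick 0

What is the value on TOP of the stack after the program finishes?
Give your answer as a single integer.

After 'push 8': [8]
After 'dup': [8, 8]
After 'dup': [8, 8, 8]
After 'push -2': [8, 8, 8, -2]
After 'push 9': [8, 8, 8, -2, 9]
After 'div': [8, 8, 8, -1]
After 'neg': [8, 8, 8, 1]
After 'mul': [8, 8, 8]
After 'push -3': [8, 8, 8, -3]
After 'mod': [8, 8, -1]
After 'rot': [8, -1, 8]
After 'lt': [8, 1]
After 'lt': [0]
After 'neg': [0]
After 'dup': [0, 0]
After 'lt': [0]
After 'dup': [0, 0]
After 'push 12': [0, 0, 12]
After 'pick 0': [0, 0, 12, 12]

Answer: 12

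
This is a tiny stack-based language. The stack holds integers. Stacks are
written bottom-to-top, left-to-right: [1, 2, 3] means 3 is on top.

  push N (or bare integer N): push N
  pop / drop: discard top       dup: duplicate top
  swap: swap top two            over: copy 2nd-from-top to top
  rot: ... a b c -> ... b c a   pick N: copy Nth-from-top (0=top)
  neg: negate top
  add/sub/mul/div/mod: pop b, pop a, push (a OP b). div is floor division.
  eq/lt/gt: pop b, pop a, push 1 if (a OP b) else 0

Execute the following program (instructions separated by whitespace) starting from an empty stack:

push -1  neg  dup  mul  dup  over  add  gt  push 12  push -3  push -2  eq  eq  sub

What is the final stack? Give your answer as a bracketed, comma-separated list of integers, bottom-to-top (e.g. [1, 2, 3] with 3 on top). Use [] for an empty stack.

After 'push -1': [-1]
After 'neg': [1]
After 'dup': [1, 1]
After 'mul': [1]
After 'dup': [1, 1]
After 'over': [1, 1, 1]
After 'add': [1, 2]
After 'gt': [0]
After 'push 12': [0, 12]
After 'push -3': [0, 12, -3]
After 'push -2': [0, 12, -3, -2]
After 'eq': [0, 12, 0]
After 'eq': [0, 0]
After 'sub': [0]

Answer: [0]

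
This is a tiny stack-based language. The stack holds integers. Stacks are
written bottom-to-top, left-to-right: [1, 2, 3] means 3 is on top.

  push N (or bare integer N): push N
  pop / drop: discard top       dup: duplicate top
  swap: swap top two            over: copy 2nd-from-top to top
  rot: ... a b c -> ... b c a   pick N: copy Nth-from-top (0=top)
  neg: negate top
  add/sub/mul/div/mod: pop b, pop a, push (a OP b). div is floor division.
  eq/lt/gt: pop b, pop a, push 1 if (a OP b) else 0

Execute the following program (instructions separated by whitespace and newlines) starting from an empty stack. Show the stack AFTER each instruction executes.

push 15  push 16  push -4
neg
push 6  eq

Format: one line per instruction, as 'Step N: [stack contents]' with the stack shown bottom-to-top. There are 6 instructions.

Step 1: [15]
Step 2: [15, 16]
Step 3: [15, 16, -4]
Step 4: [15, 16, 4]
Step 5: [15, 16, 4, 6]
Step 6: [15, 16, 0]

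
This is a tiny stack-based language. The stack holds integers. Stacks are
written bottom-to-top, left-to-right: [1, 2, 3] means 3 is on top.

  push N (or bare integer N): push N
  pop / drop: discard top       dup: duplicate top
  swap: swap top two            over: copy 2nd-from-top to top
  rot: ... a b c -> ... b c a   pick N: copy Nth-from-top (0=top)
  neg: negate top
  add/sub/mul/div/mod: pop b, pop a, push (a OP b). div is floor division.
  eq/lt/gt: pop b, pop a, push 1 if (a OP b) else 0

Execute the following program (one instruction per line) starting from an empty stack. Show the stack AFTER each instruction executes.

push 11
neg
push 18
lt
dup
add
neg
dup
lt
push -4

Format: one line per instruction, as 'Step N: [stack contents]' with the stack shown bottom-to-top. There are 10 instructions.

Step 1: [11]
Step 2: [-11]
Step 3: [-11, 18]
Step 4: [1]
Step 5: [1, 1]
Step 6: [2]
Step 7: [-2]
Step 8: [-2, -2]
Step 9: [0]
Step 10: [0, -4]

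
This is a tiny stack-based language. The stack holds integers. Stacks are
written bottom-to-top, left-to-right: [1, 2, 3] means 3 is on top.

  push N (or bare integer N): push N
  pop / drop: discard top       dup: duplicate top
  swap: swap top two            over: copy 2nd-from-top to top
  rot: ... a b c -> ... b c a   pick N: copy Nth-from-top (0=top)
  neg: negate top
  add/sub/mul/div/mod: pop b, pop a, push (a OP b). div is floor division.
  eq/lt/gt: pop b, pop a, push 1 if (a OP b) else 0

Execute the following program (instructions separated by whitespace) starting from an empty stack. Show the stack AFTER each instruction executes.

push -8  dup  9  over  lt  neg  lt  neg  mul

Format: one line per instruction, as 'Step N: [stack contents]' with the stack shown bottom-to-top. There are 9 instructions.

Step 1: [-8]
Step 2: [-8, -8]
Step 3: [-8, -8, 9]
Step 4: [-8, -8, 9, -8]
Step 5: [-8, -8, 0]
Step 6: [-8, -8, 0]
Step 7: [-8, 1]
Step 8: [-8, -1]
Step 9: [8]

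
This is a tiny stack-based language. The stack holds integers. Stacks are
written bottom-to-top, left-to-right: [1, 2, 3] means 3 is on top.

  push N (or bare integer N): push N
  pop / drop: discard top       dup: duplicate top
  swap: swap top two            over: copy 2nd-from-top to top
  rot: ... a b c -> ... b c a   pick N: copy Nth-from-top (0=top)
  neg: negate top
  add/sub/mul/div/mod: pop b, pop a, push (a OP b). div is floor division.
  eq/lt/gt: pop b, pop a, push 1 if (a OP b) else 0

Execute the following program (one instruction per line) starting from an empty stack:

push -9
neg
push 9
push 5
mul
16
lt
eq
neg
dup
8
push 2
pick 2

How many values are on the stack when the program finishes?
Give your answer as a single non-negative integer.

After 'push -9': stack = [-9] (depth 1)
After 'neg': stack = [9] (depth 1)
After 'push 9': stack = [9, 9] (depth 2)
After 'push 5': stack = [9, 9, 5] (depth 3)
After 'mul': stack = [9, 45] (depth 2)
After 'push 16': stack = [9, 45, 16] (depth 3)
After 'lt': stack = [9, 0] (depth 2)
After 'eq': stack = [0] (depth 1)
After 'neg': stack = [0] (depth 1)
After 'dup': stack = [0, 0] (depth 2)
After 'push 8': stack = [0, 0, 8] (depth 3)
After 'push 2': stack = [0, 0, 8, 2] (depth 4)
After 'pick 2': stack = [0, 0, 8, 2, 0] (depth 5)

Answer: 5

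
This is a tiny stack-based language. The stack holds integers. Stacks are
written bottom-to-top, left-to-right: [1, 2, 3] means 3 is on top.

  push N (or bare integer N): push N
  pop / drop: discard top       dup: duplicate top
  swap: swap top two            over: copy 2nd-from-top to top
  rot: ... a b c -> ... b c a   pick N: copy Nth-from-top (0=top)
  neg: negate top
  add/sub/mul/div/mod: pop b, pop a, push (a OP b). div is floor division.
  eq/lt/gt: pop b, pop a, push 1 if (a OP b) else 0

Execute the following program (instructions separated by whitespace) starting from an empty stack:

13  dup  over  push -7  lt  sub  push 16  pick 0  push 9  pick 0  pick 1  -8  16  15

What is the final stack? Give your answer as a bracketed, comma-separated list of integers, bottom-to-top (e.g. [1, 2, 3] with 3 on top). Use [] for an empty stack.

After 'push 13': [13]
After 'dup': [13, 13]
After 'over': [13, 13, 13]
After 'push -7': [13, 13, 13, -7]
After 'lt': [13, 13, 0]
After 'sub': [13, 13]
After 'push 16': [13, 13, 16]
After 'pick 0': [13, 13, 16, 16]
After 'push 9': [13, 13, 16, 16, 9]
After 'pick 0': [13, 13, 16, 16, 9, 9]
After 'pick 1': [13, 13, 16, 16, 9, 9, 9]
After 'push -8': [13, 13, 16, 16, 9, 9, 9, -8]
After 'push 16': [13, 13, 16, 16, 9, 9, 9, -8, 16]
After 'push 15': [13, 13, 16, 16, 9, 9, 9, -8, 16, 15]

Answer: [13, 13, 16, 16, 9, 9, 9, -8, 16, 15]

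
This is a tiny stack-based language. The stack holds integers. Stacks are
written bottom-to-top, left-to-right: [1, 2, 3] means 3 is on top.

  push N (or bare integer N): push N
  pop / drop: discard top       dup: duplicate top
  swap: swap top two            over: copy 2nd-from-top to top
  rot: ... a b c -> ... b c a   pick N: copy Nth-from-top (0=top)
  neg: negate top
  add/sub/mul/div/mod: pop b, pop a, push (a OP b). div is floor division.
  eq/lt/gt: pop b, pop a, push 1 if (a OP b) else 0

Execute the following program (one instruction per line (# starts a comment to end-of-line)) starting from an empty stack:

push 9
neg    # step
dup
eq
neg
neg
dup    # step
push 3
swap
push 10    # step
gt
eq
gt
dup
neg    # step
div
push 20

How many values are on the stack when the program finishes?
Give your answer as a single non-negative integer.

After 'push 9': stack = [9] (depth 1)
After 'neg': stack = [-9] (depth 1)
After 'dup': stack = [-9, -9] (depth 2)
After 'eq': stack = [1] (depth 1)
After 'neg': stack = [-1] (depth 1)
After 'neg': stack = [1] (depth 1)
After 'dup': stack = [1, 1] (depth 2)
After 'push 3': stack = [1, 1, 3] (depth 3)
After 'swap': stack = [1, 3, 1] (depth 3)
After 'push 10': stack = [1, 3, 1, 10] (depth 4)
After 'gt': stack = [1, 3, 0] (depth 3)
After 'eq': stack = [1, 0] (depth 2)
After 'gt': stack = [1] (depth 1)
After 'dup': stack = [1, 1] (depth 2)
After 'neg': stack = [1, -1] (depth 2)
After 'div': stack = [-1] (depth 1)
After 'push 20': stack = [-1, 20] (depth 2)

Answer: 2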